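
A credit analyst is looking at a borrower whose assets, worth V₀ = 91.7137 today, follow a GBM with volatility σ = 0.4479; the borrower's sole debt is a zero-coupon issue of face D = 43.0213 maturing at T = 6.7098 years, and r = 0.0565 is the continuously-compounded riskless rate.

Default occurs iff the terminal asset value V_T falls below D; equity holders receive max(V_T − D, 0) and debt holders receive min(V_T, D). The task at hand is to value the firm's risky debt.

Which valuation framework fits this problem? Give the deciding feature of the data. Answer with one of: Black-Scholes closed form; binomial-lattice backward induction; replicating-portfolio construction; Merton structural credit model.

Key observation: the data describe a firm's assets (V₀ = 91.7137, GBM) and a single zero-coupon debt of face 43.0213, so credit quantities follow from equity-as-call in the structural model.

framework: Merton structural credit model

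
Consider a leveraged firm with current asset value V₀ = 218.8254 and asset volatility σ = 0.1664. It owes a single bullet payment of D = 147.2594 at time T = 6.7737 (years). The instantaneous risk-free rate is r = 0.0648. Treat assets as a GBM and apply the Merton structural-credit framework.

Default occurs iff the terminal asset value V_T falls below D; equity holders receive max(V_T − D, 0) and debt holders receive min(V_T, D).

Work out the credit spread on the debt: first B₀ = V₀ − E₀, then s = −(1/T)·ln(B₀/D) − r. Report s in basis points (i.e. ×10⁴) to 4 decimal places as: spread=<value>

spread=9.8239

Work the structural quantities from V₀ = 218.8254 against face 147.2594:
d₁ = [ln(V₀/D) + (r + σ²/2)T] / (σ√T)
   = [ln(218.8254/147.2594) + (0.0648 + 0.5·0.1664²)·6.7737] / (0.1664·√6.7737)
   = [0.396078 + 0.532714] / 0.433078 = 2.144630
d₂ = d₁ − σ√T = 2.144630 − 0.433078 = 1.711552
N(d₁) = 0.984009,  N(d₂) = 0.956510,  e^(−rT) = 0.644722
E₀ = V₀·N(d₁) − D·e^(−rT)·N(d₂)
   = 218.8254·0.984009 − 147.2594·0.644722·0.956510 = 124.513679
B₀ = V₀ − E₀ = 218.8254 − 124.513679 = 94.311721
spread = −(1/T)·ln(B₀/D) − r = −(1/6.7737)·ln(94.311721/147.2594) − 0.0648 = 0.00098239
in basis points: 0.00098239 × 10⁴ = 9.8239 bp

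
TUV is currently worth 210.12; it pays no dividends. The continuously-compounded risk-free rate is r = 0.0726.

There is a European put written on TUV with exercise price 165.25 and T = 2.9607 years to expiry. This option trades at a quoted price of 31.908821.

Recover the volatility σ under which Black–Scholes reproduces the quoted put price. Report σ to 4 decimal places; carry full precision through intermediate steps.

sigma = 0.5653

At σ = 0.5653 the Black–Scholes value reproduces the quote:
σ√T = 0.5653·√2.9607 = 0.972694
d₁ = (ln(S/K) + (r+σ²/2)T) / (σ√T) = (ln(210.12/165.25) + (0.0726+0.5653²/2)·2.9607) / 0.972694 = (0.240219 + 0.688014) / 0.972694 = 0.954291
d₂ = d₁ − σ√T = 0.954291 − 0.972694 = -0.018403
e^{−rT} = 0.806584
N(−d₁) = 0.169968,  N(−d₂) = 0.507341
V = K·e^{−rT}·N(−d₂) − S·N(−d₁) = 67.622545 − 35.713724 = 31.908821 (the observed quote) — the price is monotone increasing in volatility, hence this σ is the only solution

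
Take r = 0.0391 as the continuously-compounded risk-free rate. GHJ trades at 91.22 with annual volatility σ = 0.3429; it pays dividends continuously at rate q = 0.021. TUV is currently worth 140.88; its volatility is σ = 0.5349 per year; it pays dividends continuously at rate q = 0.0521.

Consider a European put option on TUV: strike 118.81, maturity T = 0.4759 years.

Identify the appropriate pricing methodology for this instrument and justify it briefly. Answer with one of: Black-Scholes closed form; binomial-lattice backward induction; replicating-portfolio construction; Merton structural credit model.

Key observation: a European-exercise option on TUV struck at 118.81 — a GBM underlying with constant parameters — admits an analytic price: the data contain no early exercise, no discrete tree, no debt structure.

framework: Black-Scholes closed form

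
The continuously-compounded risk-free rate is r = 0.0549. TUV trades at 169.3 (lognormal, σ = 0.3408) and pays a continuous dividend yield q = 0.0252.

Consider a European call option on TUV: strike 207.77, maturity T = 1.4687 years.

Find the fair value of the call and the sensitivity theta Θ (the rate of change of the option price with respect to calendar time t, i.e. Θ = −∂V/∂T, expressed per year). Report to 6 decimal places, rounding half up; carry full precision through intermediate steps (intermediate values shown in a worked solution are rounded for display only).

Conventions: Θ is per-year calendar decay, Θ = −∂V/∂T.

σ√T = 0.3408·√1.4687 = 0.413015
d₁ = (ln(S/K) + (r−q+σ²/2)T) / (σ√T) = (ln(169.3/207.77) + (0.0549−0.0252+0.3408²/2)·1.4687) / 0.413015 = (-0.204759 + 0.128911) / 0.413015 = -0.183645
d₂ = d₁ − σ√T = -0.183645 − 0.413015 = -0.596660
e^{−rT} = 0.922533
e^{−qT} = 0.963665
N(d₁) = 0.427146,  N(d₂) = 0.275367
Call price V = S·e^{−qT}·N(d₁) − K·e^{−rT}·N(d₂) = 69.688240 − 52.780927 = 16.907313
φ(d₁) = (1/√(2π))·e^{−d₁²/2} = 0.392271
Θ = −S·e^{−qT}·φ(d₁)·σ/(2√T) + q·S·e^{−qT}·N(d₁) − r·K·e^{−rT}·N(d₂) = −8.998557 + 1.756144 − 2.897673 = -10.140087

price = 16.907313
Θ = -10.140087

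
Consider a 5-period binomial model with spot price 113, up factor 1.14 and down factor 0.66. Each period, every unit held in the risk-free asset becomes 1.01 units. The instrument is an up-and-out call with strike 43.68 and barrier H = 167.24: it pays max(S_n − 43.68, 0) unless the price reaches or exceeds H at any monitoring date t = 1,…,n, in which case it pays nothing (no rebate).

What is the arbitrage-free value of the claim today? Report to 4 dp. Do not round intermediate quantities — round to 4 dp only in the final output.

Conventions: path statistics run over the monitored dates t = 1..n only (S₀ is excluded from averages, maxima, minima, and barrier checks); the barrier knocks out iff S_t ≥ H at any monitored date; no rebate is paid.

No-arbitrage gives p* = (R−d)/(u−d) = 0.7292: enumerate every path, weight its payoff by its p*-probability, and discount by R^5.
Enumerate all 2^5 = 32 price paths (U = up ×1.14, D = down ×0.66); each path with k up-moves has probability p*^k·(1−p*)^(5−k).
DDDDD: M=74.5800, payoff=0.0000, prob=0.001457
UDDDD: M=128.8200, payoff=0.0000, prob=0.003923
DUDDD: M=85.0212, payoff=0.0000, prob=0.003923
UUDDD: M=146.8548, payoff=0.0000, prob=0.010562
DDUDD: M=74.5800, payoff=0.0000, prob=0.003923
UDUDD: M=128.8200, payoff=0.0000, prob=0.010562
DUUDD: M=96.9242, payoff=0.0000, prob=0.010562
UUUDD: M=167.4145, payoff=0.0000, prob=0.028437
DDDUD: M=74.5800, payoff=0.0000, prob=0.003923
UDDUD: M=128.8200, payoff=0.0000, prob=0.010562
DUDUD: M=85.0212, payoff=0.0000, prob=0.010562
UUDUD: M=146.8548, payoff=29.2457, prob=0.028437
DDUUD: M=74.5800, payoff=0.0000, prob=0.010562
UDUUD: M=128.8200, payoff=29.2457, prob=0.028437
DUUUD: M=110.4936, payoff=29.2457, prob=0.028437
UUUUD: M=190.8525, payoff=0.0000, prob=0.076561
DDDDU: M=74.5800, payoff=0.0000, prob=0.003923
UDDDU: M=128.8200, payoff=0.0000, prob=0.010562
DUDDU: M=85.0212, payoff=0.0000, prob=0.010562
UUDDU: M=146.8548, payoff=29.2457, prob=0.028437
DDUDU: M=74.5800, payoff=0.0000, prob=0.010562
UDUDU: M=128.8200, payoff=29.2457, prob=0.028437
DUUDU: M=96.9242, payoff=29.2457, prob=0.028437
UUUDU: M=167.4145, payoff=0.0000, prob=0.076561
DDDUU: M=74.5800, payoff=0.0000, prob=0.010562
UDDUU: M=128.8200, payoff=29.2457, prob=0.028437
DUDUU: M=85.0212, payoff=29.2457, prob=0.028437
UUDUU: M=146.8548, payoff=82.2826, prob=0.076561
DDUUU: M=74.5800, payoff=29.2457, prob=0.028437
UDUUU: M=128.8200, payoff=82.2826, prob=0.076561
DUUUU: M=125.9626, payoff=82.2826, prob=0.076561
UUUUU: M=217.5718, payoff=0.0000, prob=0.206127
Price = Σ prob·payoff / R^5 = 26.383968 / 1.051010 = 25.1034

price = 25.1034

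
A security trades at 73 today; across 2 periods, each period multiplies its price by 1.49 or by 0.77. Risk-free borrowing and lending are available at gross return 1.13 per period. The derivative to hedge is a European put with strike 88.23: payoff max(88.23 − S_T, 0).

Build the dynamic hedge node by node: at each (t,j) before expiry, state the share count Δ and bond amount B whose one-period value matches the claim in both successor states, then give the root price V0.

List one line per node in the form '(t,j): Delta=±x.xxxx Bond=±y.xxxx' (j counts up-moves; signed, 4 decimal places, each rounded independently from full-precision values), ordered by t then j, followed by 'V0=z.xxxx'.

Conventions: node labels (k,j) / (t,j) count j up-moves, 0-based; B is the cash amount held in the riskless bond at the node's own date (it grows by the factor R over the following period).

(0,0): Delta=-0.3784 Bond=38.1765
(1,0): Delta=-1.0000 Bond=78.0796
(1,1): Delta=-0.0572 Bond=8.1992
V0=10.5534

The replicating-portfolio and risk-neutral prices coincide; use p* = (1.13−0.77)/(1.49−0.77) = 0.5000 for the latter.
Payoffs at expiry: V(2,0)=44.9483, V(2,1)=4.4771, V(2,2)=0.0000
Node (1,0) S=56.2100: V=(p*·4.4771+(1−p*)·44.9483)/1.13=21.8696; Δ=(4.4771−44.9483)/(83.7529−43.2817)=-1.0000; B=V−Δ·S=78.0796
Node (1,1) S=108.7700: V=(p*·0.0000+(1−p*)·4.4771)/1.13=1.9810; Δ=(0.0000−4.4771)/(162.0673−83.7529)=-0.0572; B=V−Δ·S=8.1992
Node (0,0) S=73.0000: V=(p*·1.9810+(1−p*)·21.8696)/1.13=10.5534; Δ=(1.9810−21.8696)/(108.7700−56.2100)=-0.3784; B=V−Δ·S=38.1765
As a check, the time-0 holding Δ(0,0)·S0 + B(0,0) comes to 10.5534 — exactly V0.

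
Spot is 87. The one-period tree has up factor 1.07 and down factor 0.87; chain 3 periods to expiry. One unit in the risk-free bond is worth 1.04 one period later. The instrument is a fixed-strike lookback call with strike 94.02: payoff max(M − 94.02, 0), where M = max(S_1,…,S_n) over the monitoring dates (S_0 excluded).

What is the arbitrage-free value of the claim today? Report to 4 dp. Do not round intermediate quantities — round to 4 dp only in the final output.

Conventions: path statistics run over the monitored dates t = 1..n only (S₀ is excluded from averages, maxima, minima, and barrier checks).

price = 7.3947

No-arbitrage gives p* = (R−d)/(u−d) = 0.8500: enumerate every path, weight its payoff by its p*-probability, and discount by R^3.
Enumerate all 2^3 = 8 price paths (U = up ×1.07, D = down ×0.87); each path with k up-moves has probability p*^k·(1−p*)^(3−k).
DDD: M=75.6900, payoff=0.0000, prob=0.003375
UDD: M=93.0900, payoff=0.0000, prob=0.019125
DUD: M=80.9883, payoff=0.0000, prob=0.019125
UUD: M=99.6063, payoff=5.5863, prob=0.108375
DDU: M=75.6900, payoff=0.0000, prob=0.019125
UDU: M=93.0900, payoff=0.0000, prob=0.108375
DUU: M=86.6575, payoff=0.0000, prob=0.108375
UUU: M=106.5787, payoff=12.5587, prob=0.614125
Price = Σ prob·payoff / R^3 = 8.318052 / 1.124864 = 7.3947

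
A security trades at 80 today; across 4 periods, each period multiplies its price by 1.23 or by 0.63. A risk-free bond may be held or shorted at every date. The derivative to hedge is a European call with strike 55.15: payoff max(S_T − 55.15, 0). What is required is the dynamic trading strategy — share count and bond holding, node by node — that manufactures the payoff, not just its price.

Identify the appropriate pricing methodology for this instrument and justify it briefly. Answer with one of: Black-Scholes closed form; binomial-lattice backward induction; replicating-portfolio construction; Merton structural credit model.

Key observation: since the answer must list Δ and B at each node of the 1.23/0.63 lattice on 80, the replicating-portfolio method — solving the two-state system at every node — is the one that applies.

framework: replicating-portfolio construction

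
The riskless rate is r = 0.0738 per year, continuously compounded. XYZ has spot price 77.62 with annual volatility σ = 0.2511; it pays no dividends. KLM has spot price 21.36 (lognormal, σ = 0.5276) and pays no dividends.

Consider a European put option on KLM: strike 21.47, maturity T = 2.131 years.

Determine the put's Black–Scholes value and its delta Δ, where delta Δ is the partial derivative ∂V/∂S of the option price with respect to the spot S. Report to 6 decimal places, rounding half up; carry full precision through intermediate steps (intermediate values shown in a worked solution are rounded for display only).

price = 4.555166
Δ = -0.280075

σ√T = 0.5276·√2.131 = 0.770188
d₁ = (ln(S/K) + (r+σ²/2)T) / (σ√T) = (ln(21.36/21.47) + (0.0738+0.5276²/2)·2.131) / 0.770188 = (-0.005137 + 0.453862) / 0.770188 = 0.582619
d₂ = d₁ − σ√T = 0.582619 − 0.770188 = -0.187569
e^{−rT} = 0.854475
N(−d₁) = 0.280075,  N(−d₂) = 0.574393
Put price V = K·e^{−rT}·N(−d₂) − S·N(−d₁) = 10.537569 − 5.982402 = 4.555166
Δ = −N(−d₁) = -0.280075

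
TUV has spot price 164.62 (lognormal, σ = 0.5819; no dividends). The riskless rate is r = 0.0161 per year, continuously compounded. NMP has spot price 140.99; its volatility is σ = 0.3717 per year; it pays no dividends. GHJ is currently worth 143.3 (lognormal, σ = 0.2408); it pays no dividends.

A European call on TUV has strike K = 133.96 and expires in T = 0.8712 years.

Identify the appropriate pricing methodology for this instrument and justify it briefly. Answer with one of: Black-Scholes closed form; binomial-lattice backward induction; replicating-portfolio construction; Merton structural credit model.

Key observation: with TUV following a GBM at constant σ and r, the European call struck at 133.96 prices in closed form — nothing here needs a stepwise model or a balance sheet.

framework: Black-Scholes closed form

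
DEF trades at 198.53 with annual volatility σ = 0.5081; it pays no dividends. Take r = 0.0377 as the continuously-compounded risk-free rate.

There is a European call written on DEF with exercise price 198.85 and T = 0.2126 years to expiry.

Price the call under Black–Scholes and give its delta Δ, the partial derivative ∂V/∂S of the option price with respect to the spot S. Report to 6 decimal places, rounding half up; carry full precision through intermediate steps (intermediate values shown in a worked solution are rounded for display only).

σ√T = 0.5081·√0.2126 = 0.234278
d₁ = (ln(S/K) + (r+σ²/2)T) / (σ√T) = (ln(198.53/198.85) + (0.0377+0.5081²/2)·0.2126) / 0.234278 = (-0.001611 + 0.035458) / 0.234278 = 0.144476
d₂ = d₁ − σ√T = 0.144476 − 0.234278 = -0.089802
e^{−rT} = 0.992017
N(d₁) = 0.557438,  N(d₂) = 0.464222
Call price V = S·N(d₁) − K·e^{−rT}·N(d₂) = 110.668099 − 91.573708 = 19.094391
Δ = N(d₁) = 0.557438

price = 19.094391
Δ = 0.557438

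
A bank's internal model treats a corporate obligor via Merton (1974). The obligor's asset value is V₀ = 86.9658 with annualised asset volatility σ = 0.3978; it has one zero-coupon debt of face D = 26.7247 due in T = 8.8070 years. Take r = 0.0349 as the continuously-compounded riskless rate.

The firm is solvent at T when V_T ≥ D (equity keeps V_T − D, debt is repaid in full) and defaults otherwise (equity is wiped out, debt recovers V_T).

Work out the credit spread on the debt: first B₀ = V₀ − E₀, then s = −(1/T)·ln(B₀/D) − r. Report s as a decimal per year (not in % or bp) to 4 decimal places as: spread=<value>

spread=0.0131

Apply the equity-as-call identities (strike 26.7247, horizon 8.8070 years):
d₁ = [ln(V₀/D) + (r + σ²/2)T] / (σ√T)
   = [ln(86.9658/26.7247) + (0.0349 + 0.5·0.3978²)·8.8070] / (0.3978·√8.8070)
   = [1.179927 + 1.004195] / 1.180535 = 1.850113
d₂ = d₁ − σ√T = 1.850113 − 1.180535 = 0.669578
N(d₁) = 0.967851,  N(d₂) = 0.748437,  e^(−rT) = 0.735383
E₀ = V₀·N(d₁) − D·e^(−rT)·N(d₂)
   = 86.9658·0.967851 − 26.7247·0.735383·0.748437 = 69.461032
B₀ = V₀ − E₀ = 86.9658 − 69.461032 = 17.504768
spread = −(1/T)·ln(B₀/D) − r = −(1/8.8070)·ln(17.504768/26.7247) − 0.0349 = 0.01314303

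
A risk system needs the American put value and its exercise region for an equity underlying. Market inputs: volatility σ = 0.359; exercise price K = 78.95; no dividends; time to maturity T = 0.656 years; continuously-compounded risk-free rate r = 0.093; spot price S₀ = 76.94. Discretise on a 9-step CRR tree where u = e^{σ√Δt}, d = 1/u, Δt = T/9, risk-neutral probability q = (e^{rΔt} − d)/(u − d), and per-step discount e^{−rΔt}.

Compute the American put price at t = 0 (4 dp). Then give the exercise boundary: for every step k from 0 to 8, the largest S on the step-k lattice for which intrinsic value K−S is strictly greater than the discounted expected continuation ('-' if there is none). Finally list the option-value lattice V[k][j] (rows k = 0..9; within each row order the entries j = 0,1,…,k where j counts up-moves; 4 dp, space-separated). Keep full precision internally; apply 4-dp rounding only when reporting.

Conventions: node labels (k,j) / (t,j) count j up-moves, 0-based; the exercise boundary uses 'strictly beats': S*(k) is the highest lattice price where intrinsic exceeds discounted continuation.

price = 8.1978
boundary = - - - 57.5272 52.2132 57.5272 63.3820 57.5272 63.3820
tree:
8.1978
11.6435 5.0072
16.0517 7.5771 2.6129
21.4228 11.1218 4.2835 1.0478
26.7368 15.7549 6.8332 1.8988 0.2469
31.5599 21.4228 10.5369 3.3774 0.5081 0.0000
35.9375 26.7368 15.5680 5.8592 1.0458 0.0000 0.0000
39.9107 31.5599 21.4228 9.8116 2.1523 0.0000 0.0000 0.0000
43.5170 35.9375 26.7368 15.5680 4.4298 0.0000 0.0000 0.0000 0.0000
46.7900 39.9107 31.5599 21.4228 9.1172 0.0000 0.0000 0.0000 0.0000 0.0000

Δt=0.07289  u=1.10178  d=0.90763  q=0.51082  discount=0.99324
step 9 (expiry): payoffs max(K−S,0) = 46.7900 39.9107 31.5599 21.4228 9.1172 0.0000 0.0000 0.0000 0.0000 0.0000
step 8: (k=8,j=0): S=35.4330, K−S=43.5170, hold=42.9836 ⇒ V=43.5170 exercise | (k=8,j=1): S=43.0125, K−S=35.9375, hold=35.4042 ⇒ V=35.9375 exercise | (k=8,j=2): S=52.2132, K−S=26.7368, hold=26.2034 ⇒ V=26.7368 exercise | (k=8,j=3): S=63.3820, K−S=15.5680, hold=15.0346 ⇒ V=15.5680 exercise | (k=8,j=4): S=76.9400, K−S=2.0100, hold=4.4298 ⇒ V=4.4298 continue | (k=8,j=5): S=93.3981, K−S=0.0000, hold=0.0000 ⇒ V=0.0000 continue | (k=8,j=6): S=113.3768, K−S=0.0000, hold=0.0000 ⇒ V=0.0000 continue | (k=8,j=7): S=137.6290, K−S=0.0000, hold=0.0000 ⇒ V=0.0000 continue | (k=8,j=8): S=167.0690, K−S=0.0000, hold=0.0000 ⇒ V=0.0000 continue  boundary S*=63.3820
step 7: (k=7,j=0): S=39.0393, K−S=39.9107, hold=39.3774 ⇒ V=39.9107 exercise | (k=7,j=1): S=47.3901, K−S=31.5599, hold=31.0266 ⇒ V=31.5599 exercise | (k=7,j=2): S=57.5272, K−S=21.4228, hold=20.8894 ⇒ V=21.4228 exercise | (k=7,j=3): S=69.8328, K−S=9.1172, hold=9.8116 ⇒ V=9.8116 continue | (k=7,j=4): S=84.7706, K−S=0.0000, hold=2.1523 ⇒ V=2.1523 continue | (k=7,j=5): S=102.9037, K−S=0.0000, hold=0.0000 ⇒ V=0.0000 continue | (k=7,j=6): S=124.9157, K−S=0.0000, hold=0.0000 ⇒ V=0.0000 continue | (k=7,j=7): S=151.6362, K−S=0.0000, hold=0.0000 ⇒ V=0.0000 continue  boundary S*=57.5272
step 6: (k=6,j=0): S=43.0125, K−S=35.9375, hold=35.4042 ⇒ V=35.9375 exercise | (k=6,j=1): S=52.2132, K−S=26.7368, hold=26.2034 ⇒ V=26.7368 exercise | (k=6,j=2): S=63.3820, K−S=15.5680, hold=15.3869 ⇒ V=15.5680 exercise | (k=6,j=3): S=76.9400, K−S=2.0100, hold=5.8592 ⇒ V=5.8592 continue | (k=6,j=4): S=93.3981, K−S=0.0000, hold=1.0458 ⇒ V=1.0458 continue | (k=6,j=5): S=113.3768, K−S=0.0000, hold=0.0000 ⇒ V=0.0000 continue | (k=6,j=6): S=137.6290, K−S=0.0000, hold=0.0000 ⇒ V=0.0000 continue  boundary S*=63.3820
step 5: (k=5,j=0): S=47.3901, K−S=31.5599, hold=31.0266 ⇒ V=31.5599 exercise | (k=5,j=1): S=57.5272, K−S=21.4228, hold=20.8894 ⇒ V=21.4228 exercise | (k=5,j=2): S=69.8328, K−S=9.1172, hold=10.5369 ⇒ V=10.5369 continue | (k=5,j=3): S=84.7706, K−S=0.0000, hold=3.3774 ⇒ V=3.3774 continue | (k=5,j=4): S=102.9037, K−S=0.0000, hold=0.5081 ⇒ V=0.5081 continue | (k=5,j=5): S=124.9157, K−S=0.0000, hold=0.0000 ⇒ V=0.0000 continue  boundary S*=57.5272
step 4: (k=4,j=0): S=52.2132, K−S=26.7368, hold=26.2034 ⇒ V=26.7368 exercise | (k=4,j=1): S=63.3820, K−S=15.5680, hold=15.7549 ⇒ V=15.7549 continue | (k=4,j=2): S=76.9400, K−S=2.0100, hold=6.8332 ⇒ V=6.8332 continue | (k=4,j=3): S=93.3981, K−S=0.0000, hold=1.8988 ⇒ V=1.8988 continue | (k=4,j=4): S=113.3768, K−S=0.0000, hold=0.2469 ⇒ V=0.2469 continue  boundary S*=52.2132
step 3: (k=3,j=0): S=57.5272, K−S=21.4228, hold=20.9843 ⇒ V=21.4228 exercise | (k=3,j=1): S=69.8328, K−S=9.1172, hold=11.1218 ⇒ V=11.1218 continue | (k=3,j=2): S=84.7706, K−S=0.0000, hold=4.2835 ⇒ V=4.2835 continue | (k=3,j=3): S=102.9037, K−S=0.0000, hold=1.0478 ⇒ V=1.0478 continue  boundary S*=57.5272
step 2: (k=2,j=0): S=63.3820, K−S=15.5680, hold=16.0517 ⇒ V=16.0517 continue | (k=2,j=1): S=76.9400, K−S=2.0100, hold=7.5771 ⇒ V=7.5771 continue | (k=2,j=2): S=93.3981, K−S=0.0000, hold=2.6129 ⇒ V=2.6129 continue  boundary S*=-
step 1: (k=1,j=0): S=69.8328, K−S=9.1172, hold=11.6435 ⇒ V=11.6435 continue | (k=1,j=1): S=84.7706, K−S=0.0000, hold=5.0072 ⇒ V=5.0072 continue  boundary S*=-
step 0: (k=0,j=0): S=76.9400, K−S=2.0100, hold=8.1978 ⇒ V=8.1978 continue  boundary S*=-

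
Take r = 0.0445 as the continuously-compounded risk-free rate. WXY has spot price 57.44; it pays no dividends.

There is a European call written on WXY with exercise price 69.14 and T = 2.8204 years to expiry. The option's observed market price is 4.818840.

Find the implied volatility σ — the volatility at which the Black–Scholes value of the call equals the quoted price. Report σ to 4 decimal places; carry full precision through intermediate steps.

sigma = 0.1628

At σ = 0.1628 the Black–Scholes value reproduces the quote:
σ√T = 0.1628·√2.8204 = 0.273407
d₁ = (ln(S/K) + (r+σ²/2)T) / (σ√T) = (ln(57.44/69.14) + (0.0445+0.1628²/2)·2.8204) / 0.273407 = (-0.185393 + 0.162884) / 0.273407 = -0.082328
d₂ = d₁ − σ√T = -0.082328 − 0.273407 = -0.355735
e^{−rT} = 0.882049
N(d₁) = 0.467193,  N(d₂) = 0.361020
V = S·N(d₁) − K·e^{−rT}·N(d₂) = 26.835568 − 22.016728 = 4.818840 (matching the quote); vega is positive throughout, so no other σ reproduces this price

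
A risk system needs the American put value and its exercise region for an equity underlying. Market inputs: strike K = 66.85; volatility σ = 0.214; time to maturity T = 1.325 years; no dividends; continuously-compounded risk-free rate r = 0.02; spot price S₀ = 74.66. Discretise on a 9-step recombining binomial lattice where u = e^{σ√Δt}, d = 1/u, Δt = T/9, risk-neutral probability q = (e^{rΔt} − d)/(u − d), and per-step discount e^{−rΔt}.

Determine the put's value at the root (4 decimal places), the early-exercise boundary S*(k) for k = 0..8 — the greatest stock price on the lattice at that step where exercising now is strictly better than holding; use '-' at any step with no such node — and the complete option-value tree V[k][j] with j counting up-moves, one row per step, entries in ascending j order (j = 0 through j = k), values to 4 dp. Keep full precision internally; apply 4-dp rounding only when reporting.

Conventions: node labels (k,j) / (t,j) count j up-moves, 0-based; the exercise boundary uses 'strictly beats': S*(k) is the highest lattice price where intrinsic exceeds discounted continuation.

Δt=0.14722  u=1.08558  d=0.92117  q=0.49742  discount=0.99706
step 9 (expiry): payoffs max(K−S,0) = 31.1929 24.8290 17.3293 8.4911 0.0000 0.0000 0.0000 0.0000 0.0000 0.0000
step 8: (k=8,j=0): S=38.7084, K−S=28.1416, hold=27.9450 ⇒ V=28.1416 exercise | (k=8,j=1): S=45.6170, K−S=21.2330, hold=21.0365 ⇒ V=21.2330 exercise | (k=8,j=2): S=53.7585, K−S=13.0915, hold=12.8950 ⇒ V=13.0915 exercise | (k=8,j=3): S=63.3530, K−S=3.4970, hold=4.2549 ⇒ V=4.2549 continue | (k=8,j=4): S=74.6600, K−S=0.0000, hold=0.0000 ⇒ V=0.0000 continue | (k=8,j=5): S=87.9850, K−S=0.0000, hold=0.0000 ⇒ V=0.0000 continue | (k=8,j=6): S=103.6881, K−S=0.0000, hold=0.0000 ⇒ V=0.0000 continue | (k=8,j=7): S=122.1939, K−S=0.0000, hold=0.0000 ⇒ V=0.0000 continue | (k=8,j=8): S=144.0026, K−S=0.0000, hold=0.0000 ⇒ V=0.0000 continue  boundary S*=53.7585
step 7: (k=7,j=0): S=42.0210, K−S=24.8290, hold=24.6325 ⇒ V=24.8290 exercise | (k=7,j=1): S=49.5207, K−S=17.3293, hold=17.1328 ⇒ V=17.3293 exercise | (k=7,j=2): S=58.3589, K−S=8.4911, hold=8.6705 ⇒ V=8.6705 continue | (k=7,j=3): S=68.7745, K−S=0.0000, hold=2.1321 ⇒ V=2.1321 continue | (k=7,j=4): S=81.0491, K−S=0.0000, hold=0.0000 ⇒ V=0.0000 continue | (k=7,j=5): S=95.5144, K−S=0.0000, hold=0.0000 ⇒ V=0.0000 continue | (k=7,j=6): S=112.5614, K−S=0.0000, hold=0.0000 ⇒ V=0.0000 continue | (k=7,j=7): S=132.6508, K−S=0.0000, hold=0.0000 ⇒ V=0.0000 continue  boundary S*=49.5207
step 6: (k=6,j=0): S=45.6170, K−S=21.2330, hold=21.0365 ⇒ V=21.2330 exercise | (k=6,j=1): S=53.7585, K−S=13.0915, hold=12.9839 ⇒ V=13.0915 exercise | (k=6,j=2): S=63.3530, K−S=3.4970, hold=5.4022 ⇒ V=5.4022 continue | (k=6,j=3): S=74.6600, K−S=0.0000, hold=1.0684 ⇒ V=1.0684 continue | (k=6,j=4): S=87.9850, K−S=0.0000, hold=0.0000 ⇒ V=0.0000 continue | (k=6,j=5): S=103.6881, K−S=0.0000, hold=0.0000 ⇒ V=0.0000 continue | (k=6,j=6): S=122.1939, K−S=0.0000, hold=0.0000 ⇒ V=0.0000 continue  boundary S*=53.7585
step 5: (k=5,j=0): S=49.5207, K−S=17.3293, hold=17.1328 ⇒ V=17.3293 exercise | (k=5,j=1): S=58.3589, K−S=8.4911, hold=9.2395 ⇒ V=9.2395 continue | (k=5,j=2): S=68.7745, K−S=0.0000, hold=3.2370 ⇒ V=3.2370 continue | (k=5,j=3): S=81.0491, K−S=0.0000, hold=0.5354 ⇒ V=0.5354 continue | (k=5,j=4): S=95.5144, K−S=0.0000, hold=0.0000 ⇒ V=0.0000 continue | (k=5,j=5): S=112.5614, K−S=0.0000, hold=0.0000 ⇒ V=0.0000 continue  boundary S*=49.5207
step 4: (k=4,j=0): S=53.7585, K−S=13.0915, hold=13.2662 ⇒ V=13.2662 continue | (k=4,j=1): S=63.3530, K−S=3.4970, hold=6.2353 ⇒ V=6.2353 continue | (k=4,j=2): S=74.6600, K−S=0.0000, hold=1.8876 ⇒ V=1.8876 continue | (k=4,j=3): S=87.9850, K−S=0.0000, hold=0.2683 ⇒ V=0.2683 continue | (k=4,j=4): S=103.6881, K−S=0.0000, hold=0.0000 ⇒ V=0.0000 continue  boundary S*=-
step 3: (k=3,j=0): S=58.3589, K−S=8.4911, hold=9.7402 ⇒ V=9.7402 continue | (k=3,j=1): S=68.7745, K−S=0.0000, hold=4.0607 ⇒ V=4.0607 continue | (k=3,j=2): S=81.0491, K−S=0.0000, hold=1.0789 ⇒ V=1.0789 continue | (k=3,j=3): S=95.5144, K−S=0.0000, hold=0.1344 ⇒ V=0.1344 continue  boundary S*=-
step 2: (k=2,j=0): S=63.3530, K−S=3.4970, hold=6.8948 ⇒ V=6.8948 continue | (k=2,j=1): S=74.6600, K−S=0.0000, hold=2.5699 ⇒ V=2.5699 continue | (k=2,j=2): S=87.9850, K−S=0.0000, hold=0.6073 ⇒ V=0.6073 continue  boundary S*=-
step 1: (k=1,j=0): S=68.7745, K−S=0.0000, hold=4.7296 ⇒ V=4.7296 continue | (k=1,j=1): S=81.0491, K−S=0.0000, hold=1.5890 ⇒ V=1.5890 continue  boundary S*=-
step 0: (k=0,j=0): S=74.6600, K−S=0.0000, hold=3.1581 ⇒ V=3.1581 continue  boundary S*=-

price = 3.1581
boundary = - - - - - 49.5207 53.7585 49.5207 53.7585
tree:
3.1581
4.7296 1.5890
6.8948 2.5699 0.6073
9.7402 4.0607 1.0789 0.1344
13.2662 6.2353 1.8876 0.2683 0.0000
17.3293 9.2395 3.2370 0.5354 0.0000 0.0000
21.2330 13.0915 5.4022 1.0684 0.0000 0.0000 0.0000
24.8290 17.3293 8.6705 2.1321 0.0000 0.0000 0.0000 0.0000
28.1416 21.2330 13.0915 4.2549 0.0000 0.0000 0.0000 0.0000 0.0000
31.1929 24.8290 17.3293 8.4911 0.0000 0.0000 0.0000 0.0000 0.0000 0.0000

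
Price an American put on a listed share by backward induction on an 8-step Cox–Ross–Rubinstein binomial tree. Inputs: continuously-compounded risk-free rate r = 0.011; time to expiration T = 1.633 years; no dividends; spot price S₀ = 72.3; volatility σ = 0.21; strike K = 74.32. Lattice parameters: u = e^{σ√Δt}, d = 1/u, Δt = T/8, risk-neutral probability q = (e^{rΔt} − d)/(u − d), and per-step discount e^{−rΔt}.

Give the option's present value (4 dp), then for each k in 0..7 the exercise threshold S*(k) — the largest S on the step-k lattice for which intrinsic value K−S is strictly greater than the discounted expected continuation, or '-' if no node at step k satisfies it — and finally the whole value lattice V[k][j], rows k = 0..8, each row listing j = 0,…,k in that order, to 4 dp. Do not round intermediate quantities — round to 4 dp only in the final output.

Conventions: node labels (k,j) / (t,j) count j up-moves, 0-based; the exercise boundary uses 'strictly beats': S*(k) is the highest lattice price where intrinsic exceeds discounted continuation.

Δt=0.20413  u=1.09953  d=0.90948  q=0.48813  discount=0.99776
step 8 (expiry): payoffs max(K−S,0) = 40.4748 33.4027 24.8528 14.5163 2.0200 0.0000 0.0000 0.0000 0.0000
step 7: (k=7,j=0): S=37.2136, K−S=37.1064, hold=36.9397 ⇒ V=37.1064 exercise | (k=7,j=1): S=44.9896, K−S=29.3304, hold=29.1637 ⇒ V=29.3304 exercise | (k=7,j=2): S=54.3905, K−S=19.9295, hold=19.7628 ⇒ V=19.9295 exercise | (k=7,j=3): S=65.7557, K−S=8.5643, hold=8.3977 ⇒ V=8.5643 exercise | (k=7,j=4): S=79.4957, K−S=0.0000, hold=1.0317 ⇒ V=1.0317 continue | (k=7,j=5): S=96.1067, K−S=0.0000, hold=0.0000 ⇒ V=0.0000 continue | (k=7,j=6): S=116.1888, K−S=0.0000, hold=0.0000 ⇒ V=0.0000 continue | (k=7,j=7): S=140.4671, K−S=0.0000, hold=0.0000 ⇒ V=0.0000 continue  boundary S*=65.7557
step 6: (k=6,j=0): S=40.9173, K−S=33.4027, hold=33.2360 ⇒ V=33.4027 exercise | (k=6,j=1): S=49.4672, K−S=24.8528, hold=24.6861 ⇒ V=24.8528 exercise | (k=6,j=2): S=59.8037, K−S=14.5163, hold=14.3496 ⇒ V=14.5163 exercise | (k=6,j=3): S=72.3000, K−S=2.0200, hold=4.8765 ⇒ V=4.8765 continue | (k=6,j=4): S=87.4075, K−S=0.0000, hold=0.5269 ⇒ V=0.5269 continue | (k=6,j=5): S=105.6718, K−S=0.0000, hold=0.0000 ⇒ V=0.0000 continue | (k=6,j=6): S=127.7525, K−S=0.0000, hold=0.0000 ⇒ V=0.0000 continue  boundary S*=59.8037
step 5: (k=5,j=0): S=44.9896, K−S=29.3304, hold=29.1637 ⇒ V=29.3304 exercise | (k=5,j=1): S=54.3905, K−S=19.9295, hold=19.7628 ⇒ V=19.9295 exercise | (k=5,j=2): S=65.7557, K−S=8.5643, hold=9.7888 ⇒ V=9.7888 continue | (k=5,j=3): S=79.4957, K−S=0.0000, hold=2.7472 ⇒ V=2.7472 continue | (k=5,j=4): S=96.1067, K−S=0.0000, hold=0.2691 ⇒ V=0.2691 continue | (k=5,j=5): S=116.1888, K−S=0.0000, hold=0.0000 ⇒ V=0.0000 continue  boundary S*=54.3905
step 4: (k=4,j=0): S=49.4672, K−S=24.8528, hold=24.6861 ⇒ V=24.8528 exercise | (k=4,j=1): S=59.8037, K−S=14.5163, hold=14.9460 ⇒ V=14.9460 continue | (k=4,j=2): S=72.3000, K−S=2.0200, hold=6.3374 ⇒ V=6.3374 continue | (k=4,j=3): S=87.4075, K−S=0.0000, hold=1.5341 ⇒ V=1.5341 continue | (k=4,j=4): S=105.6718, K−S=0.0000, hold=0.1374 ⇒ V=0.1374 continue  boundary S*=49.4672
step 3: (k=3,j=0): S=54.3905, K−S=19.9295, hold=19.9721 ⇒ V=19.9721 continue | (k=3,j=1): S=65.7557, K−S=8.5643, hold=10.7198 ⇒ V=10.7198 continue | (k=3,j=2): S=79.4957, K−S=0.0000, hold=3.9838 ⇒ V=3.9838 continue | (k=3,j=3): S=96.1067, K−S=0.0000, hold=0.8504 ⇒ V=0.8504 continue  boundary S*=-
step 2: (k=2,j=0): S=59.8037, K−S=14.5163, hold=15.4211 ⇒ V=15.4211 continue | (k=2,j=1): S=72.3000, K−S=2.0200, hold=7.4151 ⇒ V=7.4151 continue | (k=2,j=2): S=87.4075, K−S=0.0000, hold=2.4488 ⇒ V=2.4488 continue  boundary S*=-
step 1: (k=1,j=0): S=65.7557, K−S=8.5643, hold=11.4874 ⇒ V=11.4874 continue | (k=1,j=1): S=79.4957, K−S=0.0000, hold=4.9797 ⇒ V=4.9797 continue  boundary S*=-
step 0: (k=0,j=0): S=72.3000, K−S=2.0200, hold=8.2922 ⇒ V=8.2922 continue  boundary S*=-

price = 8.2922
boundary = - - - - 49.4672 54.3905 59.8037 65.7557
tree:
8.2922
11.4874 4.9797
15.4211 7.4151 2.4488
19.9721 10.7198 3.9838 0.8504
24.8528 14.9460 6.3374 1.5341 0.1374
29.3304 19.9295 9.7888 2.7472 0.2691 0.0000
33.4027 24.8528 14.5163 4.8765 0.5269 0.0000 0.0000
37.1064 29.3304 19.9295 8.5643 1.0317 0.0000 0.0000 0.0000
40.4748 33.4027 24.8528 14.5163 2.0200 0.0000 0.0000 0.0000 0.0000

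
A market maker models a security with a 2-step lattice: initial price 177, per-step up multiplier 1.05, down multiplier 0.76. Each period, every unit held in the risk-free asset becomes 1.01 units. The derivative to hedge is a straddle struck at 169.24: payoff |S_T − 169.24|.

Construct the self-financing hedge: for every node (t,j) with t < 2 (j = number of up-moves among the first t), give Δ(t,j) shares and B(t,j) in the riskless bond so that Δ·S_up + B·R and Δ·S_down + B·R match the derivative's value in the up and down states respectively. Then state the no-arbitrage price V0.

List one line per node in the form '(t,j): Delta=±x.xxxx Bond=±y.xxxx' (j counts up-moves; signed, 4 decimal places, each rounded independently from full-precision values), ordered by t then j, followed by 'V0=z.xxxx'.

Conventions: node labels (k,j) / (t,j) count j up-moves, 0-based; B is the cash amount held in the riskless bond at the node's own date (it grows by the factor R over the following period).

Since d<R<u, set p* = (R−d)/(u−d) = 0.8621; price each node as the discounted p*-expectation of its children.
Expiry values: V(2,0)=67.0048, V(2,1)=27.9940, V(2,2)=25.9025
Node (1,0) S=134.5200: V=(p*·27.9940+(1−p*)·67.0048)/1.01=33.0444; Δ=(27.9940−67.0048)/(141.2460−102.2352)=-1.0000; B=V−Δ·S=167.5644
Node (1,1) S=185.8500: V=(p*·25.9025+(1−p*)·27.9940)/1.01=25.9317; Δ=(25.9025−27.9940)/(195.1425−141.2460)=-0.0388; B=V−Δ·S=33.1437
Node (0,0) S=177.0000: V=(p*·25.9317+(1−p*)·33.0444)/1.01=26.6463; Δ=(25.9317−33.0444)/(185.8500−134.5200)=-0.1386; B=V−Δ·S=51.1728
Verification: the root portfolio costs Δ(0,0)·S0 + B(0,0) = 26.6463, matching V0.

(0,0): Delta=-0.1386 Bond=51.1728
(1,0): Delta=-1.0000 Bond=167.5644
(1,1): Delta=-0.0388 Bond=33.1437
V0=26.6463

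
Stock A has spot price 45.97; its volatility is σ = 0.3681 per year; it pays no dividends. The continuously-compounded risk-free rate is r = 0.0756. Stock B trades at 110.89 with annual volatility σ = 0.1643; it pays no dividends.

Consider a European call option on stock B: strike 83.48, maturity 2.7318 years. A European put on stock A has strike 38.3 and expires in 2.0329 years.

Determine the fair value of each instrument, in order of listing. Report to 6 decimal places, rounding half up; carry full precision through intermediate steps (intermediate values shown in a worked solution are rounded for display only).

price(stock B call K=83.48) = 43.315763
price(stock A put K=38.3) = 3.157912

[stock B call K=83.48]
σ√T = 0.1643·√2.7318 = 0.271558
d₁ = (ln(S/K) + (r+σ²/2)T) / (σ√T) = (ln(110.89/83.48) + (0.0756+0.1643²/2)·2.7318) / 0.271558 = (0.283932 + 0.243396) / 0.271558 = 1.941862
d₂ = d₁ − σ√T = 1.941862 − 0.271558 = 1.670305
e^{−rT} = 0.813407
N(d₁) = 0.973923,  N(d₂) = 0.952570
price = S·N(d₁) − K·e^{−rT}·N(d₂) = 107.998333 − 64.682571 = 43.315763
[stock A put K=38.3]
σ√T = 0.3681·√2.0329 = 0.524836
d₁ = (ln(S/K) + (r+σ²/2)T) / (σ√T) = (ln(45.97/38.3) + (0.0756+0.3681²/2)·2.0329) / 0.524836 = (0.182539 + 0.291414) / 0.524836 = 0.903049
d₂ = d₁ − σ√T = 0.903049 − 0.524836 = 0.378213
e^{−rT} = 0.857540
N(−d₁) = 0.183250,  N(−d₂) = 0.352636
price = K·e^{−rT}·N(−d₂) − S·N(−d₁) = 11.581910 − 8.423999 = 3.157912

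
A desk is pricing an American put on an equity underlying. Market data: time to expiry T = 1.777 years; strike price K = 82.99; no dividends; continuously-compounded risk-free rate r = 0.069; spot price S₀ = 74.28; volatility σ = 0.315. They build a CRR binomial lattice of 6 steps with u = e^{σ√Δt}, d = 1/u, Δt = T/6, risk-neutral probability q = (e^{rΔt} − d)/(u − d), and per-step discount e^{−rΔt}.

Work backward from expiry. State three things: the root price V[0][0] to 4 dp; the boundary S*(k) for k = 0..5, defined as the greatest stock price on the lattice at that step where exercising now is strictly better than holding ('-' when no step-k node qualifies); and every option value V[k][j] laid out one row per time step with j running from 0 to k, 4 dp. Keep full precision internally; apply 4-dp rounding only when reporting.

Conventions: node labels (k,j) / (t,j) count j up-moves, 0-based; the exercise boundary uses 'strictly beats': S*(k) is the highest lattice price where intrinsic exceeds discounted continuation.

price = 13.9076
boundary = - - 52.7196 62.5781 52.7196 62.5781
tree:
13.9076
20.8926 7.9416
30.2704 12.9717 3.5626
38.5757 20.4119 6.5433 0.9221
45.5726 30.2704 11.7439 1.9492 0.0000
51.4673 38.5757 20.4119 4.1204 0.0000 0.0000
56.4333 45.5726 30.2704 8.7100 0.0000 0.0000 0.0000

params: Δt=0.29617 u=1.18700 d=0.84246 q=0.51717 e^(-rΔt)=0.97977
t_6 payoffs: 56.4333 45.5726 30.2704 8.7100 0.0000 0.0000 0.0000
t_5: node(5,0) S=31.5227 payoff=51.4673 vs cont=49.7886 → 51.4673 [stop]  node(5,1) S=44.4143 payoff=38.5757 vs cont=36.8970 → 38.5757 [stop]  node(5,2) S=62.5781 payoff=20.4119 vs cont=18.7332 → 20.4119 [stop]  node(5,3) S=88.1702 payoff=0.0000 vs cont=4.1204 → 4.1204 [wait]  node(5,4) S=124.2284 payoff=0.0000 vs cont=0.0000 → 0.0000 [wait]  node(5,5) S=175.0332 payoff=0.0000 vs cont=0.0000 → 0.0000 [wait]  ⇒ S*(5)=62.5781
t_4: node(4,0) S=37.4174 payoff=45.5726 vs cont=43.8939 → 45.5726 [stop]  node(4,1) S=52.7196 payoff=30.2704 vs cont=28.5916 → 30.2704 [stop]  node(4,2) S=74.2800 payoff=8.7100 vs cont=11.7439 → 11.7439 [wait]  node(4,3) S=104.6577 payoff=0.0000 vs cont=1.9492 → 1.9492 [wait]  node(4,4) S=147.4588 payoff=0.0000 vs cont=0.0000 → 0.0000 [wait]  ⇒ S*(4)=52.7196
t_3: node(3,0) S=44.4143 payoff=38.5757 vs cont=36.8970 → 38.5757 [stop]  node(3,1) S=62.5781 payoff=20.4119 vs cont=20.2705 → 20.4119 [stop]  node(3,2) S=88.1702 payoff=0.0000 vs cont=6.5433 → 6.5433 [wait]  node(3,3) S=124.2284 payoff=0.0000 vs cont=0.9221 → 0.9221 [wait]  ⇒ S*(3)=62.5781
t_2: node(2,0) S=52.7196 payoff=30.2704 vs cont=28.5916 → 30.2704 [stop]  node(2,1) S=74.2800 payoff=8.7100 vs cont=12.9717 → 12.9717 [wait]  node(2,2) S=104.6577 payoff=0.0000 vs cont=3.5626 → 3.5626 [wait]  ⇒ S*(2)=52.7196
t_1: node(1,0) S=62.5781 payoff=20.4119 vs cont=20.8926 → 20.8926 [wait]  node(1,1) S=88.1702 payoff=0.0000 vs cont=7.9416 → 7.9416 [wait]  ⇒ S*(1)=-
t_0: node(0,0) S=74.2800 payoff=8.7100 vs cont=13.9076 → 13.9076 [wait]  ⇒ S*(0)=-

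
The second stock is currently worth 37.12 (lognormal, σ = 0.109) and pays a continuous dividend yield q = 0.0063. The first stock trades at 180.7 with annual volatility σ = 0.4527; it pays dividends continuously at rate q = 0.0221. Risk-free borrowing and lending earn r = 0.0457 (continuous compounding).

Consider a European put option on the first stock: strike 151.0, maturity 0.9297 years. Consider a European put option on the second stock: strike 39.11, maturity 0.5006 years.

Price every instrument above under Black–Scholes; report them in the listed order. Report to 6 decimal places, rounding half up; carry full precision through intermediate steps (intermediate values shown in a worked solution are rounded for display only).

price(the first stock put K=151.0) = 14.491739
price(the second stock put K=39.11) = 1.869307

[the first stock put K=151.0]
σ√T = 0.4527·√0.9297 = 0.436498
d₁ = (ln(S/K) + (r−q+σ²/2)T) / (σ√T) = (ln(180.7/151.0) + (0.0457−0.0221+0.4527²/2)·0.9297) / 0.436498 = (0.179558 + 0.117206) / 0.436498 = 0.679876
d₂ = d₁ − σ√T = 0.679876 − 0.436498 = 0.243379
e^{−rT} = 0.958403
e^{−qT} = 0.979663
N(−d₁) = 0.248291,  N(−d₂) = 0.403856
price = K·e^{−rT}·N(−d₂) − S·e^{−qT}·N(−d₁) = 58.445565 − 43.953826 = 14.491739
[the second stock put K=39.11]
σ√T = 0.109·√0.5006 = 0.077121
d₁ = (ln(S/K) + (r−q+σ²/2)T) / (σ√T) = (ln(37.12/39.11) + (0.0457−0.0063+0.109²/2)·0.5006) / 0.077121 = (-0.052222 + 0.022697) / 0.077121 = -0.382838
d₂ = d₁ − σ√T = -0.382838 − 0.077121 = -0.459959
e^{−rT} = 0.977382
e^{−qT} = 0.996851
N(−d₁) = 0.649080,  N(−d₂) = 0.677227
price = K·e^{−rT}·N(−d₂) − S·e^{−qT}·N(−d₁) = 25.887297 − 24.017990 = 1.869307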